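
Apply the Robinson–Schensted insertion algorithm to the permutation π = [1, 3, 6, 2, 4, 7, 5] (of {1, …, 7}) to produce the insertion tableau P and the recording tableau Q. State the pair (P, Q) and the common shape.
P = [1, 2, 4, 5] / [3, 6, 7];  Q = [1, 2, 3, 6] / [4, 5, 7];  common shape = (4, 3)

Row-insert the values π_1, π_2, … into P one at a time, bumping the leftmost entry strictly greater than the inserted value down to the next row. The recording tableau Q records, in position (i, j), the step at which that cell was added to P.
  Insert 1 (step 1): P = [1];  Q = [1]
  Insert 3 (step 2): P = [1, 3];  Q = [1, 2]
  Insert 6 (step 3): P = [1, 3, 6];  Q = [1, 2, 3]
  Insert 2 (step 4): P = [1, 2, 6] / [3];  Q = [1, 2, 3] / [4]
  Insert 4 (step 5): P = [1, 2, 4] / [3, 6];  Q = [1, 2, 3] / [4, 5]
  Insert 7 (step 6): P = [1, 2, 4, 7] / [3, 6];  Q = [1, 2, 3, 6] / [4, 5]
  Insert 5 (step 7): P = [1, 2, 4, 5] / [3, 6, 7];  Q = [1, 2, 3, 6] / [4, 5, 7]
Final shape: (4, 3).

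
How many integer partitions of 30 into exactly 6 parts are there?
p(30, 6 parts) = 532

Partitions of n into exactly k parts are in bijection with partitions of n − k into at most k parts (subtract 1 from each part). So p(30, exactly 6) = p(24, parts ≤ 6). Computing via the recurrence p(m, j) = p(m, j−1) + p(m−j, j) gives 532.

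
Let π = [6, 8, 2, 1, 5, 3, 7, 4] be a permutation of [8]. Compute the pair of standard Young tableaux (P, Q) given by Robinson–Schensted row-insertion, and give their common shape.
P = [1, 3, 4] / [2, 5, 7] / [6, 8];  Q = [1, 2, 7] / [3, 5, 8] / [4, 6];  common shape = (3, 3, 2)

Row-insert the values π_1, π_2, … into P one at a time, bumping the leftmost entry strictly greater than the inserted value down to the next row. The recording tableau Q records, in position (i, j), the step at which that cell was added to P.
  Insert 6 (step 1): P = [6];  Q = [1]
  Insert 8 (step 2): P = [6, 8];  Q = [1, 2]
  Insert 2 (step 3): P = [2, 8] / [6];  Q = [1, 2] / [3]
  Insert 1 (step 4): P = [1, 8] / [2] / [6];  Q = [1, 2] / [3] / [4]
  Insert 5 (step 5): P = [1, 5] / [2, 8] / [6];  Q = [1, 2] / [3, 5] / [4]
  Insert 3 (step 6): P = [1, 3] / [2, 5] / [6, 8];  Q = [1, 2] / [3, 5] / [4, 6]
  Insert 7 (step 7): P = [1, 3, 7] / [2, 5] / [6, 8];  Q = [1, 2, 7] / [3, 5] / [4, 6]
  Insert 4 (step 8): P = [1, 3, 4] / [2, 5, 7] / [6, 8];  Q = [1, 2, 7] / [3, 5, 8] / [4, 6]
Final shape: (3, 3, 2).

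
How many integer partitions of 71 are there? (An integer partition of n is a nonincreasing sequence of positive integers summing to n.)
p(71) = 4697205

Compute p(n) via the recurrence p(n, m) = p(n, m−1) + p(n−m, m), where p(n, m) counts partitions of n with all parts ≤ m and p(n) = p(n, n). The base cases are p(0, m) = 1 and p(n, 0) = 0 for n > 0. Filling the table yields p(71) = 4697205. (Euler's pentagonal recurrence is an alternative.)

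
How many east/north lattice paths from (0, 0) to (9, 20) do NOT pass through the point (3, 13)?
Number of paths = 9054045

Total paths from (0, 0) to (9, 20): C(29, 9) = 10015005. Paths through (3, 13): (paths (0, 0) → (3, 13)) × (paths (3, 13) → (9, 20)) = C(16, 3) · C(13, 6) = 560 · 1716 = 960960. Avoidance count = 10015005 − 960960 = 9054045.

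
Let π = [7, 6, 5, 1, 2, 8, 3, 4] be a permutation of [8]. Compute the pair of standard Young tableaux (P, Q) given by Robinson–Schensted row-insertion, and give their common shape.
P = [1, 2, 3, 4] / [5, 8] / [6] / [7];  Q = [1, 5, 6, 8] / [2, 7] / [3] / [4];  common shape = (4, 2, 1, 1)

Row-insert the values π_1, π_2, … into P one at a time, bumping the leftmost entry strictly greater than the inserted value down to the next row. The recording tableau Q records, in position (i, j), the step at which that cell was added to P.
  Insert 7 (step 1): P = [7];  Q = [1]
  Insert 6 (step 2): P = [6] / [7];  Q = [1] / [2]
  Insert 5 (step 3): P = [5] / [6] / [7];  Q = [1] / [2] / [3]
  Insert 1 (step 4): P = [1] / [5] / [6] / [7];  Q = [1] / [2] / [3] / [4]
  Insert 2 (step 5): P = [1, 2] / [5] / [6] / [7];  Q = [1, 5] / [2] / [3] / [4]
  Insert 8 (step 6): P = [1, 2, 8] / [5] / [6] / [7];  Q = [1, 5, 6] / [2] / [3] / [4]
  Insert 3 (step 7): P = [1, 2, 3] / [5, 8] / [6] / [7];  Q = [1, 5, 6] / [2, 7] / [3] / [4]
  Insert 4 (step 8): P = [1, 2, 3, 4] / [5, 8] / [6] / [7];  Q = [1, 5, 6, 8] / [2, 7] / [3] / [4]
Final shape: (4, 2, 1, 1).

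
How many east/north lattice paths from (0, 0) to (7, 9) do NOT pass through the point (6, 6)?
Number of paths = 7744

Total paths from (0, 0) to (7, 9): C(16, 7) = 11440. Paths through (6, 6): (paths (0, 0) → (6, 6)) × (paths (6, 6) → (7, 9)) = C(12, 6) · C(4, 1) = 924 · 4 = 3696. Avoidance count = 11440 − 3696 = 7744.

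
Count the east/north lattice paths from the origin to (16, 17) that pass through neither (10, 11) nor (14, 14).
Number of paths = 563178126

Inclusion–exclusion. Total paths: C(33, 16) = 1166803110. Through P₁: C(21, 10)·C(12, 6) = 325909584. Through P₂: C(28, 14)·C(5, 2) = 401166000. Since P₁ is strictly southwest of P₂, a monotone path through both must visit P₁ then P₂; paths through both = C(21, 10)·C(7, 4)·C(5, 2) = 123450600. Avoid both = 1166803110 − 325909584 − 401166000 + 123450600 = 563178126.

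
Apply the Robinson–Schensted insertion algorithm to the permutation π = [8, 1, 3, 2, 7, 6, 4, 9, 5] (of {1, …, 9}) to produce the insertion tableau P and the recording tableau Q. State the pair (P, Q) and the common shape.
P = [1, 2, 4, 5] / [3, 6, 9] / [7] / [8];  Q = [1, 3, 5, 8] / [2, 6, 9] / [4] / [7];  common shape = (4, 3, 1, 1)

Row-insert the values π_1, π_2, … into P one at a time, bumping the leftmost entry strictly greater than the inserted value down to the next row. The recording tableau Q records, in position (i, j), the step at which that cell was added to P.
  Insert 8 (step 1): P = [8];  Q = [1]
  Insert 1 (step 2): P = [1] / [8];  Q = [1] / [2]
  Insert 3 (step 3): P = [1, 3] / [8];  Q = [1, 3] / [2]
  Insert 2 (step 4): P = [1, 2] / [3] / [8];  Q = [1, 3] / [2] / [4]
  Insert 7 (step 5): P = [1, 2, 7] / [3] / [8];  Q = [1, 3, 5] / [2] / [4]
  Insert 6 (step 6): P = [1, 2, 6] / [3, 7] / [8];  Q = [1, 3, 5] / [2, 6] / [4]
  Insert 4 (step 7): P = [1, 2, 4] / [3, 6] / [7] / [8];  Q = [1, 3, 5] / [2, 6] / [4] / [7]
  Insert 9 (step 8): P = [1, 2, 4, 9] / [3, 6] / [7] / [8];  Q = [1, 3, 5, 8] / [2, 6] / [4] / [7]
  Insert 5 (step 9): P = [1, 2, 4, 5] / [3, 6, 9] / [7] / [8];  Q = [1, 3, 5, 8] / [2, 6, 9] / [4] / [7]
Final shape: (4, 3, 1, 1).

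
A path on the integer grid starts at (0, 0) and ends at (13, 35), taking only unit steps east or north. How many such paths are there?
Number of paths = 192928249296

A monotone lattice path from (0, 0) to (13, 35) consists of 13 east steps and 35 north steps in some order, so it is determined by which 13 of the 48 steps are east. The count is C(48, 13) = 192928249296.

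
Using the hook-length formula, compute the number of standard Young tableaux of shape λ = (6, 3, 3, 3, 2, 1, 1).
# SYT of shape (6, 3, 3, 3, 2, 1, 1) = 27713400

Hook-length formula: f^λ = n! / Π hook(c), product over all cells c of the Young diagram. For λ = (6, 3, 3, 3, 2, 1, 1), n = 19 boxes. Hook lengths by row (left-to-right, top-to-bottom): [12, 9, 7, 3, 2, 1]; [8, 5, 3]; [7, 4, 2]; [6, 3, 1]; [4, 1]; [2]; [1]. Product of hooks = 4389396480. So f^λ = 19! / 4389396480 = 121645100408832000 / 4389396480 = 27713400.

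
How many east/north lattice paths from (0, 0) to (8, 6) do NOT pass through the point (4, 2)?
Number of paths = 1953

Total paths from (0, 0) to (8, 6): C(14, 8) = 3003. Paths through (4, 2): (paths (0, 0) → (4, 2)) × (paths (4, 2) → (8, 6)) = C(6, 4) · C(8, 4) = 15 · 70 = 1050. Avoidance count = 3003 − 1050 = 1953.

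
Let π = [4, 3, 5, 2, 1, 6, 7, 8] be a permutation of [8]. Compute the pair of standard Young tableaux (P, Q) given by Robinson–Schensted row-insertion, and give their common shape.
P = [1, 5, 6, 7, 8] / [2] / [3] / [4];  Q = [1, 3, 6, 7, 8] / [2] / [4] / [5];  common shape = (5, 1, 1, 1)

Row-insert the values π_1, π_2, … into P one at a time, bumping the leftmost entry strictly greater than the inserted value down to the next row. The recording tableau Q records, in position (i, j), the step at which that cell was added to P.
  Insert 4 (step 1): P = [4];  Q = [1]
  Insert 3 (step 2): P = [3] / [4];  Q = [1] / [2]
  Insert 5 (step 3): P = [3, 5] / [4];  Q = [1, 3] / [2]
  Insert 2 (step 4): P = [2, 5] / [3] / [4];  Q = [1, 3] / [2] / [4]
  Insert 1 (step 5): P = [1, 5] / [2] / [3] / [4];  Q = [1, 3] / [2] / [4] / [5]
  Insert 6 (step 6): P = [1, 5, 6] / [2] / [3] / [4];  Q = [1, 3, 6] / [2] / [4] / [5]
  Insert 7 (step 7): P = [1, 5, 6, 7] / [2] / [3] / [4];  Q = [1, 3, 6, 7] / [2] / [4] / [5]
  Insert 8 (step 8): P = [1, 5, 6, 7, 8] / [2] / [3] / [4];  Q = [1, 3, 6, 7, 8] / [2] / [4] / [5]
Final shape: (5, 1, 1, 1).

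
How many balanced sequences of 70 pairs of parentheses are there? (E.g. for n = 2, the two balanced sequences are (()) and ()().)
C_70 = 1321422108420282270489942177190229544600

These balanced parentheses are counted by the Catalan number C_n = (1/(n + 1)) · C(2n, n). For n = 70: C_70 = (1/71) · C(140, 70) = 93820969697840041204785894580506297666600/71 = 1321422108420282270489942177190229544600.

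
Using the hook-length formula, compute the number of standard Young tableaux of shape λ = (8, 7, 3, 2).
# SYT of shape (8, 7, 3, 2) = 30862650

Hook-length formula: f^λ = n! / Π hook(c), product over all cells c of the Young diagram. For λ = (8, 7, 3, 2), n = 20 boxes. Hook lengths by row (left-to-right, top-to-bottom): [11, 10, 8, 6, 5, 4, 3, 1]; [9, 8, 6, 4, 3, 2, 1]; [4, 3, 1]; [2, 1]. Product of hooks = 78829977600. So f^λ = 20! / 78829977600 = 2432902008176640000 / 78829977600 = 30862650.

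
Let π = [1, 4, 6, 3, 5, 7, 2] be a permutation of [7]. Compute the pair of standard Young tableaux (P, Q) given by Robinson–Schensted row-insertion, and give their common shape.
P = [1, 2, 5, 7] / [3, 6] / [4];  Q = [1, 2, 3, 6] / [4, 5] / [7];  common shape = (4, 2, 1)

Row-insert the values π_1, π_2, … into P one at a time, bumping the leftmost entry strictly greater than the inserted value down to the next row. The recording tableau Q records, in position (i, j), the step at which that cell was added to P.
  Insert 1 (step 1): P = [1];  Q = [1]
  Insert 4 (step 2): P = [1, 4];  Q = [1, 2]
  Insert 6 (step 3): P = [1, 4, 6];  Q = [1, 2, 3]
  Insert 3 (step 4): P = [1, 3, 6] / [4];  Q = [1, 2, 3] / [4]
  Insert 5 (step 5): P = [1, 3, 5] / [4, 6];  Q = [1, 2, 3] / [4, 5]
  Insert 7 (step 6): P = [1, 3, 5, 7] / [4, 6];  Q = [1, 2, 3, 6] / [4, 5]
  Insert 2 (step 7): P = [1, 2, 5, 7] / [3, 6] / [4];  Q = [1, 2, 3, 6] / [4, 5] / [7]
Final shape: (4, 2, 1).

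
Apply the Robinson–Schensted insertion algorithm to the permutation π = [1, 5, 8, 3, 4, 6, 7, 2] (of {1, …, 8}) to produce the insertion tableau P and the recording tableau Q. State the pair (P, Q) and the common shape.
P = [1, 2, 4, 6, 7] / [3, 8] / [5];  Q = [1, 2, 3, 6, 7] / [4, 5] / [8];  common shape = (5, 2, 1)

Row-insert the values π_1, π_2, … into P one at a time, bumping the leftmost entry strictly greater than the inserted value down to the next row. The recording tableau Q records, in position (i, j), the step at which that cell was added to P.
  Insert 1 (step 1): P = [1];  Q = [1]
  Insert 5 (step 2): P = [1, 5];  Q = [1, 2]
  Insert 8 (step 3): P = [1, 5, 8];  Q = [1, 2, 3]
  Insert 3 (step 4): P = [1, 3, 8] / [5];  Q = [1, 2, 3] / [4]
  Insert 4 (step 5): P = [1, 3, 4] / [5, 8];  Q = [1, 2, 3] / [4, 5]
  Insert 6 (step 6): P = [1, 3, 4, 6] / [5, 8];  Q = [1, 2, 3, 6] / [4, 5]
  Insert 7 (step 7): P = [1, 3, 4, 6, 7] / [5, 8];  Q = [1, 2, 3, 6, 7] / [4, 5]
  Insert 2 (step 8): P = [1, 2, 4, 6, 7] / [3, 8] / [5];  Q = [1, 2, 3, 6, 7] / [4, 5] / [8]
Final shape: (5, 2, 1).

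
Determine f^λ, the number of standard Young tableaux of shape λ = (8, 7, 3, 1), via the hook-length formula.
# SYT of shape (8, 7, 3, 1) = 5878600

Hook-length formula: f^λ = n! / Π hook(c), product over all cells c of the Young diagram. For λ = (8, 7, 3, 1), n = 19 boxes. Hook lengths by row (left-to-right, top-to-bottom): [11, 9, 8, 6, 5, 4, 3, 1]; [9, 7, 6, 4, 3, 2, 1]; [4, 2, 1]; [1]. Product of hooks = 20692869120. So f^λ = 19! / 20692869120 = 121645100408832000 / 20692869120 = 5878600.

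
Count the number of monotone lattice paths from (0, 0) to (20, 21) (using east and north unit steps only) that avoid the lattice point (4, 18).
Number of paths = 269121848985

Total paths from (0, 0) to (20, 21): C(41, 20) = 269128937220. Paths through (4, 18): (paths (0, 0) → (4, 18)) × (paths (4, 18) → (20, 21)) = C(22, 4) · C(19, 16) = 7315 · 969 = 7088235. Avoidance count = 269128937220 − 7088235 = 269121848985.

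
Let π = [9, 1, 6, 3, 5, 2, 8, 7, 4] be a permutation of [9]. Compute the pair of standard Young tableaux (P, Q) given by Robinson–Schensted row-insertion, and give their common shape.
P = [1, 2, 4, 7] / [3, 5] / [6, 8] / [9];  Q = [1, 3, 5, 7] / [2, 8] / [4, 9] / [6];  common shape = (4, 2, 2, 1)

Row-insert the values π_1, π_2, … into P one at a time, bumping the leftmost entry strictly greater than the inserted value down to the next row. The recording tableau Q records, in position (i, j), the step at which that cell was added to P.
  Insert 9 (step 1): P = [9];  Q = [1]
  Insert 1 (step 2): P = [1] / [9];  Q = [1] / [2]
  Insert 6 (step 3): P = [1, 6] / [9];  Q = [1, 3] / [2]
  Insert 3 (step 4): P = [1, 3] / [6] / [9];  Q = [1, 3] / [2] / [4]
  Insert 5 (step 5): P = [1, 3, 5] / [6] / [9];  Q = [1, 3, 5] / [2] / [4]
  Insert 2 (step 6): P = [1, 2, 5] / [3] / [6] / [9];  Q = [1, 3, 5] / [2] / [4] / [6]
  Insert 8 (step 7): P = [1, 2, 5, 8] / [3] / [6] / [9];  Q = [1, 3, 5, 7] / [2] / [4] / [6]
  Insert 7 (step 8): P = [1, 2, 5, 7] / [3, 8] / [6] / [9];  Q = [1, 3, 5, 7] / [2, 8] / [4] / [6]
  Insert 4 (step 9): P = [1, 2, 4, 7] / [3, 5] / [6, 8] / [9];  Q = [1, 3, 5, 7] / [2, 8] / [4, 9] / [6]
Final shape: (4, 2, 2, 1).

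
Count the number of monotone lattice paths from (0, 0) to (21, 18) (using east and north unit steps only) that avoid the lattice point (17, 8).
Number of paths = 61276487415

Total paths from (0, 0) to (21, 18): C(39, 21) = 62359143990. Paths through (17, 8): (paths (0, 0) → (17, 8)) × (paths (17, 8) → (21, 18)) = C(25, 17) · C(14, 4) = 1081575 · 1001 = 1082656575. Avoidance count = 62359143990 − 1082656575 = 61276487415.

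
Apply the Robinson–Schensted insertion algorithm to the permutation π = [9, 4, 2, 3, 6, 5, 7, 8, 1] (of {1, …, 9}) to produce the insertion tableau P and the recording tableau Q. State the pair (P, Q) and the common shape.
P = [1, 3, 5, 7, 8] / [2, 6] / [4] / [9];  Q = [1, 4, 5, 7, 8] / [2, 6] / [3] / [9];  common shape = (5, 2, 1, 1)

Row-insert the values π_1, π_2, … into P one at a time, bumping the leftmost entry strictly greater than the inserted value down to the next row. The recording tableau Q records, in position (i, j), the step at which that cell was added to P.
  Insert 9 (step 1): P = [9];  Q = [1]
  Insert 4 (step 2): P = [4] / [9];  Q = [1] / [2]
  Insert 2 (step 3): P = [2] / [4] / [9];  Q = [1] / [2] / [3]
  Insert 3 (step 4): P = [2, 3] / [4] / [9];  Q = [1, 4] / [2] / [3]
  Insert 6 (step 5): P = [2, 3, 6] / [4] / [9];  Q = [1, 4, 5] / [2] / [3]
  Insert 5 (step 6): P = [2, 3, 5] / [4, 6] / [9];  Q = [1, 4, 5] / [2, 6] / [3]
  Insert 7 (step 7): P = [2, 3, 5, 7] / [4, 6] / [9];  Q = [1, 4, 5, 7] / [2, 6] / [3]
  Insert 8 (step 8): P = [2, 3, 5, 7, 8] / [4, 6] / [9];  Q = [1, 4, 5, 7, 8] / [2, 6] / [3]
  Insert 1 (step 9): P = [1, 3, 5, 7, 8] / [2, 6] / [4] / [9];  Q = [1, 4, 5, 7, 8] / [2, 6] / [3] / [9]
Final shape: (5, 2, 1, 1).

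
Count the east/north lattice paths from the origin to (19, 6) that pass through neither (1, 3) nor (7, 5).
Number of paths = 162940

Inclusion–exclusion. Total paths: C(25, 19) = 177100. Through P₁: C(4, 1)·C(21, 18) = 5320. Through P₂: C(12, 7)·C(13, 12) = 10296. Since P₁ is strictly southwest of P₂, a monotone path through both must visit P₁ then P₂; paths through both = C(4, 1)·C(8, 6)·C(13, 12) = 1456. Avoid both = 177100 − 5320 − 10296 + 1456 = 162940.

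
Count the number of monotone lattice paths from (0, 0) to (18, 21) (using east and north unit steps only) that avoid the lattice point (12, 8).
Number of paths = 58941325950

Total paths from (0, 0) to (18, 21): C(39, 18) = 62359143990. Paths through (12, 8): (paths (0, 0) → (12, 8)) × (paths (12, 8) → (18, 21)) = C(20, 12) · C(19, 6) = 125970 · 27132 = 3417818040. Avoidance count = 62359143990 − 3417818040 = 58941325950.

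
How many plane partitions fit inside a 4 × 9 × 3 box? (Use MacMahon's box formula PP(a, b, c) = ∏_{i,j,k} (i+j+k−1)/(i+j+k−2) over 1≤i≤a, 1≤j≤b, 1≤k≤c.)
PP(4, 9, 3) = 13026013

Evaluate the triple product over i = 1..4, j = 1..9, k = 1..3. The factors are (2/1) · (3/2) · (4/3) · (3/2) · (4/3) · (5/4) · (4/3) · (5/4) · … (108 factors total). The numerators and denominators telescope so the product is an integer; carrying out the multiplication exactly gives PP(4, 9, 3) = 13026013.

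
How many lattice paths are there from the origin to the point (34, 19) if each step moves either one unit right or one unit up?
Number of paths = 119032357903550

A monotone lattice path from (0, 0) to (34, 19) consists of 34 east steps and 19 north steps in some order, so it is determined by which 34 of the 53 steps are east. The count is C(53, 34) = 119032357903550.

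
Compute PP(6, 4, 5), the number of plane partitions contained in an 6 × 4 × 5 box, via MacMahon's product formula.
PP(6, 4, 5) = 133613766

Evaluate the triple product over i = 1..6, j = 1..4, k = 1..5. The factors are (2/1) · (3/2) · (4/3) · (5/4) · (6/5) · (3/2) · (4/3) · (5/4) · … (120 factors total). The numerators and denominators telescope so the product is an integer; carrying out the multiplication exactly gives PP(6, 4, 5) = 133613766.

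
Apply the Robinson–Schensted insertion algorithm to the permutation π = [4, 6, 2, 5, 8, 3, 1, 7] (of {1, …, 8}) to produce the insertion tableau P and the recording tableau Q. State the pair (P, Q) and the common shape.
P = [1, 3, 7] / [2, 5, 8] / [4] / [6];  Q = [1, 2, 5] / [3, 4, 8] / [6] / [7];  common shape = (3, 3, 1, 1)

Row-insert the values π_1, π_2, … into P one at a time, bumping the leftmost entry strictly greater than the inserted value down to the next row. The recording tableau Q records, in position (i, j), the step at which that cell was added to P.
  Insert 4 (step 1): P = [4];  Q = [1]
  Insert 6 (step 2): P = [4, 6];  Q = [1, 2]
  Insert 2 (step 3): P = [2, 6] / [4];  Q = [1, 2] / [3]
  Insert 5 (step 4): P = [2, 5] / [4, 6];  Q = [1, 2] / [3, 4]
  Insert 8 (step 5): P = [2, 5, 8] / [4, 6];  Q = [1, 2, 5] / [3, 4]
  Insert 3 (step 6): P = [2, 3, 8] / [4, 5] / [6];  Q = [1, 2, 5] / [3, 4] / [6]
  Insert 1 (step 7): P = [1, 3, 8] / [2, 5] / [4] / [6];  Q = [1, 2, 5] / [3, 4] / [6] / [7]
  Insert 7 (step 8): P = [1, 3, 7] / [2, 5, 8] / [4] / [6];  Q = [1, 2, 5] / [3, 4, 8] / [6] / [7]
Final shape: (3, 3, 1, 1).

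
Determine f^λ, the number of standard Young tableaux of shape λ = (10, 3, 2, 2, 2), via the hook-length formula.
# SYT of shape (10, 3, 2, 2, 2) = 3410880

Hook-length formula: f^λ = n! / Π hook(c), product over all cells c of the Young diagram. For λ = (10, 3, 2, 2, 2), n = 19 boxes. Hook lengths by row (left-to-right, top-to-bottom): [14, 13, 9, 7, 6, 5, 4, 3, 2, 1]; [6, 5, 1]; [4, 3]; [3, 2]; [2, 1]. Product of hooks = 35663846400. So f^λ = 19! / 35663846400 = 121645100408832000 / 35663846400 = 3410880.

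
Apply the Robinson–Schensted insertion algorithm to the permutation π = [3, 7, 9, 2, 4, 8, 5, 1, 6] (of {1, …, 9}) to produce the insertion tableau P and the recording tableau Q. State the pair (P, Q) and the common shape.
P = [1, 4, 5, 6] / [2, 7, 8] / [3] / [9];  Q = [1, 2, 3, 9] / [4, 5, 6] / [7] / [8];  common shape = (4, 3, 1, 1)

Row-insert the values π_1, π_2, … into P one at a time, bumping the leftmost entry strictly greater than the inserted value down to the next row. The recording tableau Q records, in position (i, j), the step at which that cell was added to P.
  Insert 3 (step 1): P = [3];  Q = [1]
  Insert 7 (step 2): P = [3, 7];  Q = [1, 2]
  Insert 9 (step 3): P = [3, 7, 9];  Q = [1, 2, 3]
  Insert 2 (step 4): P = [2, 7, 9] / [3];  Q = [1, 2, 3] / [4]
  Insert 4 (step 5): P = [2, 4, 9] / [3, 7];  Q = [1, 2, 3] / [4, 5]
  Insert 8 (step 6): P = [2, 4, 8] / [3, 7, 9];  Q = [1, 2, 3] / [4, 5, 6]
  Insert 5 (step 7): P = [2, 4, 5] / [3, 7, 8] / [9];  Q = [1, 2, 3] / [4, 5, 6] / [7]
  Insert 1 (step 8): P = [1, 4, 5] / [2, 7, 8] / [3] / [9];  Q = [1, 2, 3] / [4, 5, 6] / [7] / [8]
  Insert 6 (step 9): P = [1, 4, 5, 6] / [2, 7, 8] / [3] / [9];  Q = [1, 2, 3, 9] / [4, 5, 6] / [7] / [8]
Final shape: (4, 3, 1, 1).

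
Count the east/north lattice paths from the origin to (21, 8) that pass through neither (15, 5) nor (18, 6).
Number of paths = 2264009

Inclusion–exclusion. Total paths: C(29, 21) = 4292145. Through P₁: C(20, 15)·C(9, 6) = 1302336. Through P₂: C(24, 18)·C(5, 3) = 1345960. Since P₁ is strictly southwest of P₂, a monotone path through both must visit P₁ then P₂; paths through both = C(20, 15)·C(4, 3)·C(5, 3) = 620160. Avoid both = 4292145 − 1302336 − 1345960 + 620160 = 2264009.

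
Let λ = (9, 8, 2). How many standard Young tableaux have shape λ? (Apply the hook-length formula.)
# SYT of shape (9, 8, 2) = 529074

Hook-length formula: f^λ = n! / Π hook(c), product over all cells c of the Young diagram. For λ = (9, 8, 2), n = 19 boxes. Hook lengths by row (left-to-right, top-to-bottom): [11, 10, 8, 7, 6, 5, 4, 3, 1]; [9, 8, 6, 5, 4, 3, 2, 1]; [2, 1]. Product of hooks = 229920768000. So f^λ = 19! / 229920768000 = 121645100408832000 / 229920768000 = 529074.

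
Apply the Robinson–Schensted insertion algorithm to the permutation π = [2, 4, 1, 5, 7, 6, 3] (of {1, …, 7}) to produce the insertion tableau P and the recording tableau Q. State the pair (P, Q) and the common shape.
P = [1, 3, 5, 6] / [2, 4] / [7];  Q = [1, 2, 4, 5] / [3, 6] / [7];  common shape = (4, 2, 1)

Row-insert the values π_1, π_2, … into P one at a time, bumping the leftmost entry strictly greater than the inserted value down to the next row. The recording tableau Q records, in position (i, j), the step at which that cell was added to P.
  Insert 2 (step 1): P = [2];  Q = [1]
  Insert 4 (step 2): P = [2, 4];  Q = [1, 2]
  Insert 1 (step 3): P = [1, 4] / [2];  Q = [1, 2] / [3]
  Insert 5 (step 4): P = [1, 4, 5] / [2];  Q = [1, 2, 4] / [3]
  Insert 7 (step 5): P = [1, 4, 5, 7] / [2];  Q = [1, 2, 4, 5] / [3]
  Insert 6 (step 6): P = [1, 4, 5, 6] / [2, 7];  Q = [1, 2, 4, 5] / [3, 6]
  Insert 3 (step 7): P = [1, 3, 5, 6] / [2, 4] / [7];  Q = [1, 2, 4, 5] / [3, 6] / [7]
Final shape: (4, 2, 1).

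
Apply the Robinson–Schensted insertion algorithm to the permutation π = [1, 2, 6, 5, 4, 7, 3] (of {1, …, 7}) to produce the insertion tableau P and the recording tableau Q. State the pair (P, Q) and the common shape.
P = [1, 2, 3, 7] / [4] / [5] / [6];  Q = [1, 2, 3, 6] / [4] / [5] / [7];  common shape = (4, 1, 1, 1)

Row-insert the values π_1, π_2, … into P one at a time, bumping the leftmost entry strictly greater than the inserted value down to the next row. The recording tableau Q records, in position (i, j), the step at which that cell was added to P.
  Insert 1 (step 1): P = [1];  Q = [1]
  Insert 2 (step 2): P = [1, 2];  Q = [1, 2]
  Insert 6 (step 3): P = [1, 2, 6];  Q = [1, 2, 3]
  Insert 5 (step 4): P = [1, 2, 5] / [6];  Q = [1, 2, 3] / [4]
  Insert 4 (step 5): P = [1, 2, 4] / [5] / [6];  Q = [1, 2, 3] / [4] / [5]
  Insert 7 (step 6): P = [1, 2, 4, 7] / [5] / [6];  Q = [1, 2, 3, 6] / [4] / [5]
  Insert 3 (step 7): P = [1, 2, 3, 7] / [4] / [5] / [6];  Q = [1, 2, 3, 6] / [4] / [5] / [7]
Final shape: (4, 1, 1, 1).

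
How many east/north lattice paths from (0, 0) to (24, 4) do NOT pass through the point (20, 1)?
Number of paths = 19740

Total paths from (0, 0) to (24, 4): C(28, 24) = 20475. Paths through (20, 1): (paths (0, 0) → (20, 1)) × (paths (20, 1) → (24, 4)) = C(21, 20) · C(7, 4) = 21 · 35 = 735. Avoidance count = 20475 − 735 = 19740.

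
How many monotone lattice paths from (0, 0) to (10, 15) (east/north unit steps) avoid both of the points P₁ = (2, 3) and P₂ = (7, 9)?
Number of paths = 1436180

Inclusion–exclusion. Total paths: C(25, 10) = 3268760. Through P₁: C(5, 2)·C(20, 8) = 1259700. Through P₂: C(16, 7)·C(9, 3) = 960960. Since P₁ is strictly southwest of P₂, a monotone path through both must visit P₁ then P₂; paths through both = C(5, 2)·C(11, 5)·C(9, 3) = 388080. Avoid both = 3268760 − 1259700 − 960960 + 388080 = 1436180.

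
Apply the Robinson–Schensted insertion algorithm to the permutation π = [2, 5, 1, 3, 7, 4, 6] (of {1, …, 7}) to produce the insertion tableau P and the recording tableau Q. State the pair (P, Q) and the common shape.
P = [1, 3, 4, 6] / [2, 5, 7];  Q = [1, 2, 5, 7] / [3, 4, 6];  common shape = (4, 3)

Row-insert the values π_1, π_2, … into P one at a time, bumping the leftmost entry strictly greater than the inserted value down to the next row. The recording tableau Q records, in position (i, j), the step at which that cell was added to P.
  Insert 2 (step 1): P = [2];  Q = [1]
  Insert 5 (step 2): P = [2, 5];  Q = [1, 2]
  Insert 1 (step 3): P = [1, 5] / [2];  Q = [1, 2] / [3]
  Insert 3 (step 4): P = [1, 3] / [2, 5];  Q = [1, 2] / [3, 4]
  Insert 7 (step 5): P = [1, 3, 7] / [2, 5];  Q = [1, 2, 5] / [3, 4]
  Insert 4 (step 6): P = [1, 3, 4] / [2, 5, 7];  Q = [1, 2, 5] / [3, 4, 6]
  Insert 6 (step 7): P = [1, 3, 4, 6] / [2, 5, 7];  Q = [1, 2, 5, 7] / [3, 4, 6]
Final shape: (4, 3).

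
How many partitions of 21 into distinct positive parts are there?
q(21) = 76

A partition into distinct parts is a strictly decreasing sequence summing to n. The recurrence d(n, m) = d(n, m−1) + d(n−m, m−1) (use part m at most once) with q(n) = d(n, n) gives q(21) = 76. (Euler's theorem: # distinct-part partitions = # odd-part partitions.)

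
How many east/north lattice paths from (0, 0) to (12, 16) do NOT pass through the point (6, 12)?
Number of paths = 26523315

Total paths from (0, 0) to (12, 16): C(28, 12) = 30421755. Paths through (6, 12): (paths (0, 0) → (6, 12)) × (paths (6, 12) → (12, 16)) = C(18, 6) · C(10, 6) = 18564 · 210 = 3898440. Avoidance count = 30421755 − 3898440 = 26523315.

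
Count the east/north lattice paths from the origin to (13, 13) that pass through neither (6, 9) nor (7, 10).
Number of paths = 7956158

Inclusion–exclusion. Total paths: C(26, 13) = 10400600. Through P₁: C(15, 6)·C(11, 7) = 1651650. Through P₂: C(17, 7)·C(9, 6) = 1633632. Since P₁ is strictly southwest of P₂, a monotone path through both must visit P₁ then P₂; paths through both = C(15, 6)·C(2, 1)·C(9, 6) = 840840. Avoid both = 10400600 − 1651650 − 1633632 + 840840 = 7956158.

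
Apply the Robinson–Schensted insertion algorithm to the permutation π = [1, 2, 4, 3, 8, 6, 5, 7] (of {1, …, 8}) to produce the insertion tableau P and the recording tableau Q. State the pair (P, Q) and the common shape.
P = [1, 2, 3, 5, 7] / [4, 6] / [8];  Q = [1, 2, 3, 5, 8] / [4, 6] / [7];  common shape = (5, 2, 1)

Row-insert the values π_1, π_2, … into P one at a time, bumping the leftmost entry strictly greater than the inserted value down to the next row. The recording tableau Q records, in position (i, j), the step at which that cell was added to P.
  Insert 1 (step 1): P = [1];  Q = [1]
  Insert 2 (step 2): P = [1, 2];  Q = [1, 2]
  Insert 4 (step 3): P = [1, 2, 4];  Q = [1, 2, 3]
  Insert 3 (step 4): P = [1, 2, 3] / [4];  Q = [1, 2, 3] / [4]
  Insert 8 (step 5): P = [1, 2, 3, 8] / [4];  Q = [1, 2, 3, 5] / [4]
  Insert 6 (step 6): P = [1, 2, 3, 6] / [4, 8];  Q = [1, 2, 3, 5] / [4, 6]
  Insert 5 (step 7): P = [1, 2, 3, 5] / [4, 6] / [8];  Q = [1, 2, 3, 5] / [4, 6] / [7]
  Insert 7 (step 8): P = [1, 2, 3, 5, 7] / [4, 6] / [8];  Q = [1, 2, 3, 5, 8] / [4, 6] / [7]
Final shape: (5, 2, 1).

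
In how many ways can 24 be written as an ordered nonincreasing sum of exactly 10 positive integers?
p(24, 10 parts) = 128

Partitions of n into exactly k parts are in bijection with partitions of n − k into at most k parts (subtract 1 from each part). So p(24, exactly 10) = p(14, parts ≤ 10). Computing via the recurrence p(m, j) = p(m, j−1) + p(m−j, j) gives 128.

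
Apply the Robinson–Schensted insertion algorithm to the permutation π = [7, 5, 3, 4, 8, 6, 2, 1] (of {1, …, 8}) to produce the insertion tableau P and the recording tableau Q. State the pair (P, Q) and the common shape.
P = [1, 4, 6] / [2, 8] / [3] / [5] / [7];  Q = [1, 4, 5] / [2, 6] / [3] / [7] / [8];  common shape = (3, 2, 1, 1, 1)

Row-insert the values π_1, π_2, … into P one at a time, bumping the leftmost entry strictly greater than the inserted value down to the next row. The recording tableau Q records, in position (i, j), the step at which that cell was added to P.
  Insert 7 (step 1): P = [7];  Q = [1]
  Insert 5 (step 2): P = [5] / [7];  Q = [1] / [2]
  Insert 3 (step 3): P = [3] / [5] / [7];  Q = [1] / [2] / [3]
  Insert 4 (step 4): P = [3, 4] / [5] / [7];  Q = [1, 4] / [2] / [3]
  Insert 8 (step 5): P = [3, 4, 8] / [5] / [7];  Q = [1, 4, 5] / [2] / [3]
  Insert 6 (step 6): P = [3, 4, 6] / [5, 8] / [7];  Q = [1, 4, 5] / [2, 6] / [3]
  Insert 2 (step 7): P = [2, 4, 6] / [3, 8] / [5] / [7];  Q = [1, 4, 5] / [2, 6] / [3] / [7]
  Insert 1 (step 8): P = [1, 4, 6] / [2, 8] / [3] / [5] / [7];  Q = [1, 4, 5] / [2, 6] / [3] / [7] / [8]
Final shape: (3, 2, 1, 1, 1).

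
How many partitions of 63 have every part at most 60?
p(63, parts ≤ 60) = 1505495

Use the recurrence p(n, m) = p(n, m−1) + p(n−m, m): either the largest part is < m (count p(n, m−1)) or the largest part is exactly m (remove one copy of m, count p(n−m, m)). With p(0, ·) = 1 this gives p(63, parts ≤ 60) = 1505495. (By conjugating Young diagrams, this also counts partitions of 63 into at most 60 parts.)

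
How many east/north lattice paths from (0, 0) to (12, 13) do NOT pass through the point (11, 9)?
Number of paths = 4360500

Total paths from (0, 0) to (12, 13): C(25, 12) = 5200300. Paths through (11, 9): (paths (0, 0) → (11, 9)) × (paths (11, 9) → (12, 13)) = C(20, 11) · C(5, 1) = 167960 · 5 = 839800. Avoidance count = 5200300 − 839800 = 4360500.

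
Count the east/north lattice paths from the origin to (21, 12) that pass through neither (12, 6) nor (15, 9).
Number of paths = 183261684

Inclusion–exclusion. Total paths: C(33, 21) = 354817320. Through P₁: C(18, 12)·C(15, 9) = 92912820. Through P₂: C(24, 15)·C(9, 6) = 109830336. Since P₁ is strictly southwest of P₂, a monotone path through both must visit P₁ then P₂; paths through both = C(18, 12)·C(6, 3)·C(9, 6) = 31187520. Avoid both = 354817320 − 92912820 − 109830336 + 31187520 = 183261684.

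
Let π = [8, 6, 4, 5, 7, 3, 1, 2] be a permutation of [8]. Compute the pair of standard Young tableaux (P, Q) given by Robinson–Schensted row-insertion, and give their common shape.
P = [1, 2, 7] / [3, 5] / [4] / [6] / [8];  Q = [1, 4, 5] / [2, 8] / [3] / [6] / [7];  common shape = (3, 2, 1, 1, 1)

Row-insert the values π_1, π_2, … into P one at a time, bumping the leftmost entry strictly greater than the inserted value down to the next row. The recording tableau Q records, in position (i, j), the step at which that cell was added to P.
  Insert 8 (step 1): P = [8];  Q = [1]
  Insert 6 (step 2): P = [6] / [8];  Q = [1] / [2]
  Insert 4 (step 3): P = [4] / [6] / [8];  Q = [1] / [2] / [3]
  Insert 5 (step 4): P = [4, 5] / [6] / [8];  Q = [1, 4] / [2] / [3]
  Insert 7 (step 5): P = [4, 5, 7] / [6] / [8];  Q = [1, 4, 5] / [2] / [3]
  Insert 3 (step 6): P = [3, 5, 7] / [4] / [6] / [8];  Q = [1, 4, 5] / [2] / [3] / [6]
  Insert 1 (step 7): P = [1, 5, 7] / [3] / [4] / [6] / [8];  Q = [1, 4, 5] / [2] / [3] / [6] / [7]
  Insert 2 (step 8): P = [1, 2, 7] / [3, 5] / [4] / [6] / [8];  Q = [1, 4, 5] / [2, 8] / [3] / [6] / [7]
Final shape: (3, 2, 1, 1, 1).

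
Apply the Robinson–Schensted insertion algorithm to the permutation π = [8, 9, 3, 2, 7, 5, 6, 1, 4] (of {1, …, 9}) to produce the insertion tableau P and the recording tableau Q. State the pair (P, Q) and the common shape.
P = [1, 4, 6] / [2, 5] / [3, 7] / [8, 9];  Q = [1, 2, 7] / [3, 5] / [4, 6] / [8, 9];  common shape = (3, 2, 2, 2)

Row-insert the values π_1, π_2, … into P one at a time, bumping the leftmost entry strictly greater than the inserted value down to the next row. The recording tableau Q records, in position (i, j), the step at which that cell was added to P.
  Insert 8 (step 1): P = [8];  Q = [1]
  Insert 9 (step 2): P = [8, 9];  Q = [1, 2]
  Insert 3 (step 3): P = [3, 9] / [8];  Q = [1, 2] / [3]
  Insert 2 (step 4): P = [2, 9] / [3] / [8];  Q = [1, 2] / [3] / [4]
  Insert 7 (step 5): P = [2, 7] / [3, 9] / [8];  Q = [1, 2] / [3, 5] / [4]
  Insert 5 (step 6): P = [2, 5] / [3, 7] / [8, 9];  Q = [1, 2] / [3, 5] / [4, 6]
  Insert 6 (step 7): P = [2, 5, 6] / [3, 7] / [8, 9];  Q = [1, 2, 7] / [3, 5] / [4, 6]
  Insert 1 (step 8): P = [1, 5, 6] / [2, 7] / [3, 9] / [8];  Q = [1, 2, 7] / [3, 5] / [4, 6] / [8]
  Insert 4 (step 9): P = [1, 4, 6] / [2, 5] / [3, 7] / [8, 9];  Q = [1, 2, 7] / [3, 5] / [4, 6] / [8, 9]
Final shape: (3, 2, 2, 2).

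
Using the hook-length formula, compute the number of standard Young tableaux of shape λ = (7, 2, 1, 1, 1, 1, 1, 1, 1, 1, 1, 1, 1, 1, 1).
# SYT of shape (7, 2, 1, 1, 1, 1, 1, 1, 1, 1, 1, 1, 1, 1, 1) = 682176

Hook-length formula: f^λ = n! / Π hook(c), product over all cells c of the Young diagram. For λ = (7, 2, 1, 1, 1, 1, 1, 1, 1, 1, 1, 1, 1, 1, 1), n = 22 boxes. Hook lengths by row (left-to-right, top-to-bottom): [21, 7, 5, 4, 3, 2, 1]; [15, 1]; [13]; [12]; [11]; [10]; [9]; [8]; [7]; [6]; [5]; [4]; [3]; [2]; [1]. Product of hooks = 1647669703680000. So f^λ = 22! / 1647669703680000 = 1124000727777607680000 / 1647669703680000 = 682176.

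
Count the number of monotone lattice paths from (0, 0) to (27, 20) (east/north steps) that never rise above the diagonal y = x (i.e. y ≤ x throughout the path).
Number of paths = 2789279908316

By the reflection principle (André's argument), the number of monotone paths to (27, 20) with n ≤ m that never go above y = x is C(47, 27) − C(47, 28) = 9762479679106 − 6973199770790 = 2789279908316.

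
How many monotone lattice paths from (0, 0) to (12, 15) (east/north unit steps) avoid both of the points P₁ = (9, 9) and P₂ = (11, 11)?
Number of paths = 11231220

Inclusion–exclusion. Total paths: C(27, 12) = 17383860. Through P₁: C(18, 9)·C(9, 3) = 4084080. Through P₂: C(22, 11)·C(5, 1) = 3527160. Since P₁ is strictly southwest of P₂, a monotone path through both must visit P₁ then P₂; paths through both = C(18, 9)·C(4, 2)·C(5, 1) = 1458600. Avoid both = 17383860 − 4084080 − 3527160 + 1458600 = 11231220.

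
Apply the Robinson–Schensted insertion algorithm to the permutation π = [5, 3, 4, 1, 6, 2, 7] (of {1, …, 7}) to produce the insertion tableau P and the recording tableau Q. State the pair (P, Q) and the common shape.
P = [1, 2, 6, 7] / [3, 4] / [5];  Q = [1, 3, 5, 7] / [2, 6] / [4];  common shape = (4, 2, 1)

Row-insert the values π_1, π_2, … into P one at a time, bumping the leftmost entry strictly greater than the inserted value down to the next row. The recording tableau Q records, in position (i, j), the step at which that cell was added to P.
  Insert 5 (step 1): P = [5];  Q = [1]
  Insert 3 (step 2): P = [3] / [5];  Q = [1] / [2]
  Insert 4 (step 3): P = [3, 4] / [5];  Q = [1, 3] / [2]
  Insert 1 (step 4): P = [1, 4] / [3] / [5];  Q = [1, 3] / [2] / [4]
  Insert 6 (step 5): P = [1, 4, 6] / [3] / [5];  Q = [1, 3, 5] / [2] / [4]
  Insert 2 (step 6): P = [1, 2, 6] / [3, 4] / [5];  Q = [1, 3, 5] / [2, 6] / [4]
  Insert 7 (step 7): P = [1, 2, 6, 7] / [3, 4] / [5];  Q = [1, 3, 5, 7] / [2, 6] / [4]
Final shape: (4, 2, 1).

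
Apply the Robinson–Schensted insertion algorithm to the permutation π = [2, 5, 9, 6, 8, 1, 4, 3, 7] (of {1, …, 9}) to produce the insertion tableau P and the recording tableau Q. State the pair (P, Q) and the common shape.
P = [1, 3, 6, 7] / [2, 4, 8] / [5] / [9];  Q = [1, 2, 3, 5] / [4, 7, 9] / [6] / [8];  common shape = (4, 3, 1, 1)

Row-insert the values π_1, π_2, … into P one at a time, bumping the leftmost entry strictly greater than the inserted value down to the next row. The recording tableau Q records, in position (i, j), the step at which that cell was added to P.
  Insert 2 (step 1): P = [2];  Q = [1]
  Insert 5 (step 2): P = [2, 5];  Q = [1, 2]
  Insert 9 (step 3): P = [2, 5, 9];  Q = [1, 2, 3]
  Insert 6 (step 4): P = [2, 5, 6] / [9];  Q = [1, 2, 3] / [4]
  Insert 8 (step 5): P = [2, 5, 6, 8] / [9];  Q = [1, 2, 3, 5] / [4]
  Insert 1 (step 6): P = [1, 5, 6, 8] / [2] / [9];  Q = [1, 2, 3, 5] / [4] / [6]
  Insert 4 (step 7): P = [1, 4, 6, 8] / [2, 5] / [9];  Q = [1, 2, 3, 5] / [4, 7] / [6]
  Insert 3 (step 8): P = [1, 3, 6, 8] / [2, 4] / [5] / [9];  Q = [1, 2, 3, 5] / [4, 7] / [6] / [8]
  Insert 7 (step 9): P = [1, 3, 6, 7] / [2, 4, 8] / [5] / [9];  Q = [1, 2, 3, 5] / [4, 7, 9] / [6] / [8]
Final shape: (4, 3, 1, 1).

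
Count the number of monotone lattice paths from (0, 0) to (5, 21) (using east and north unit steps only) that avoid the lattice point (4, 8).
Number of paths = 58850

Total paths from (0, 0) to (5, 21): C(26, 5) = 65780. Paths through (4, 8): (paths (0, 0) → (4, 8)) × (paths (4, 8) → (5, 21)) = C(12, 4) · C(14, 1) = 495 · 14 = 6930. Avoidance count = 65780 − 6930 = 58850.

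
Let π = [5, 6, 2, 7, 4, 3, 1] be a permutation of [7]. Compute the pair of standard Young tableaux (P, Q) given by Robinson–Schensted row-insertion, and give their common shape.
P = [1, 3, 7] / [2, 6] / [4] / [5];  Q = [1, 2, 4] / [3, 5] / [6] / [7];  common shape = (3, 2, 1, 1)

Row-insert the values π_1, π_2, … into P one at a time, bumping the leftmost entry strictly greater than the inserted value down to the next row. The recording tableau Q records, in position (i, j), the step at which that cell was added to P.
  Insert 5 (step 1): P = [5];  Q = [1]
  Insert 6 (step 2): P = [5, 6];  Q = [1, 2]
  Insert 2 (step 3): P = [2, 6] / [5];  Q = [1, 2] / [3]
  Insert 7 (step 4): P = [2, 6, 7] / [5];  Q = [1, 2, 4] / [3]
  Insert 4 (step 5): P = [2, 4, 7] / [5, 6];  Q = [1, 2, 4] / [3, 5]
  Insert 3 (step 6): P = [2, 3, 7] / [4, 6] / [5];  Q = [1, 2, 4] / [3, 5] / [6]
  Insert 1 (step 7): P = [1, 3, 7] / [2, 6] / [4] / [5];  Q = [1, 2, 4] / [3, 5] / [6] / [7]
Final shape: (3, 2, 1, 1).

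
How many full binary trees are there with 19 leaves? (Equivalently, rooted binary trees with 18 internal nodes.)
C_18 = 477638700

These full binary trees are counted by the Catalan number C_n = (1/(n + 1)) · C(2n, n). For n = 18: C_18 = (1/19) · C(36, 18) = 9075135300/19 = 477638700.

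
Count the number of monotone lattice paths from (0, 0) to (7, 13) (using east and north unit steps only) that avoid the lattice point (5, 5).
Number of paths = 66180

Total paths from (0, 0) to (7, 13): C(20, 7) = 77520. Paths through (5, 5): (paths (0, 0) → (5, 5)) × (paths (5, 5) → (7, 13)) = C(10, 5) · C(10, 2) = 252 · 45 = 11340. Avoidance count = 77520 − 11340 = 66180.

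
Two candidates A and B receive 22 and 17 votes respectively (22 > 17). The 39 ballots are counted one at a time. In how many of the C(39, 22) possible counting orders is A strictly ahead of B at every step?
Strict-lead orderings = 6541168950

Total orderings of the 39 votes with 22 for A: C(39, 22) = 51021117810. By the Bertrand ballot formula (Cycle Lemma / reflection principle), the number of orderings in which A is strictly ahead of B throughout is (p − q)/(p + q) · C(p + q, p) = (22 − 17)/(22 + 17) · 51021117810 = 6541168950.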